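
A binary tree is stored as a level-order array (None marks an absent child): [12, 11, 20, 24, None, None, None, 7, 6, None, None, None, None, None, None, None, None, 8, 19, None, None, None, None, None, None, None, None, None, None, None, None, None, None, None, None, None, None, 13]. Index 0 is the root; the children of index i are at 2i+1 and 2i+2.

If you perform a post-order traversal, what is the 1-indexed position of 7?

Post-order visits the left subtree, then the right subtree, then the node.
At 12: go left to 11.
  At 11: go left to 24.
    At 24: go left to 7.
      7 is a leaf — visit 7.
    At 24: go right to 6.
      At 6: go left to 8.
        8 is a leaf — visit 8.
      At 6: go right to 19.
        At 19: go left to 13.
          13 is a leaf — visit 13.
        At 19: no right child.
        Visit 19.
      Visit 6.
    Visit 24.
  At 11: no right child.
  Visit 11.
At 12: go right to 20.
  20 is a leaf — visit 20.
Visit 12.
Full post-order sequence: 7, 8, 13, 19, 6, 24, 11, 20, 12.

1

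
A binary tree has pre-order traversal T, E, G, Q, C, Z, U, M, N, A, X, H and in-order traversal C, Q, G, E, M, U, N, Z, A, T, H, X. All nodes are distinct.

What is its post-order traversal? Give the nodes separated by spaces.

The first element of pre-order is the root; it splits in-order into left and right subtrees.
Root T: left subtree has 9 nodes {C, Q, G, E, M, U, N, Z, A}, right has 2 {H, X}.
  Root E: left subtree has 3 nodes {C, Q, G}, right has 5 {M, U, N, Z, A}.
    Root G: left subtree has 2 nodes {C, Q}, right has 0 { }.
      Root Q: left subtree has 1 node {C}, right has 0 { }.
    Root Z: left subtree has 3 nodes {M, U, N}, right has 1 {A}.
      Root U: left subtree has 1 node {M}, right has 1 {N}.
  Root X: left subtree has 1 node {H}, right has 0 { }.

C Q G M N U A Z E H X T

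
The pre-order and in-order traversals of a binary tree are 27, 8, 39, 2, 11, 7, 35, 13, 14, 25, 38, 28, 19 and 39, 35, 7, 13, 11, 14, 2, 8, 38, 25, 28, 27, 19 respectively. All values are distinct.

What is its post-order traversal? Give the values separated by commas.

The first element of pre-order is the root; it splits in-order into left and right subtrees.
Root 27: left subtree has 11 nodes {39, 35, 7, 13, 11, 14, 2, 8, 38, 25, 28}, right has 1 {19}.
  Root 8: left subtree has 7 nodes {39, 35, 7, 13, 11, 14, 2}, right has 3 {38, 25, 28}.
    Root 39: left subtree has 0 nodes { }, right has 6 {35, 7, 13, 11, 14, 2}.
      Root 2: left subtree has 5 nodes {35, 7, 13, 11, 14}, right has 0 { }.
        Root 11: left subtree has 3 nodes {35, 7, 13}, right has 1 {14}.
          Root 7: left subtree has 1 node {35}, right has 1 {13}.
    Root 25: left subtree has 1 node {38}, right has 1 {28}.

35, 13, 7, 14, 11, 2, 39, 38, 28, 25, 8, 19, 27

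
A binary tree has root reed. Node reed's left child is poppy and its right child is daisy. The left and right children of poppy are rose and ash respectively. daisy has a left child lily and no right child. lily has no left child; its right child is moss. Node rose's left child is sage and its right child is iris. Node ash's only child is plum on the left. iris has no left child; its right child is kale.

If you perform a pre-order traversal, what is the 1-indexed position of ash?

7

Pre-order visits the node, then its left subtree, then its right subtree.
Visit reed.
At reed: go left to poppy.
  Visit poppy.
  At poppy: go left to rose.
    Visit rose.
    At rose: go left to sage.
      sage is a leaf — visit sage.
    At rose: go right to iris.
      Visit iris.
      At iris: no left child.
      At iris: go right to kale.
        kale is a leaf — visit kale.
  At poppy: go right to ash.
    Visit ash.
    At ash: go left to plum.
      plum is a leaf — visit plum.
    At ash: no right child.
At reed: go right to daisy.
  Visit daisy.
  At daisy: go left to lily.
    Visit lily.
    At lily: no left child.
    At lily: go right to moss.
      moss is a leaf — visit moss.
  At daisy: no right child.
Full pre-order sequence: reed, poppy, rose, sage, iris, kale, ash, plum, daisy, lily, moss.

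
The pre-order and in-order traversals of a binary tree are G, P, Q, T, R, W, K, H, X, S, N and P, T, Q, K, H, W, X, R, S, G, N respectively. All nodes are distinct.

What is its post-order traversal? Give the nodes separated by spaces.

T H K X W S R Q P N G

The first element of pre-order is the root; it splits in-order into left and right subtrees.
Root G: left subtree has 9 nodes {P, T, Q, K, H, W, X, R, S}, right has 1 {N}.
  Root P: left subtree has 0 nodes { }, right has 8 {T, Q, K, H, W, X, R, S}.
    Root Q: left subtree has 1 node {T}, right has 6 {K, H, W, X, R, S}.
      Root R: left subtree has 4 nodes {K, H, W, X}, right has 1 {S}.
        Root W: left subtree has 2 nodes {K, H}, right has 1 {X}.
          Root K: left subtree has 0 nodes { }, right has 1 {H}.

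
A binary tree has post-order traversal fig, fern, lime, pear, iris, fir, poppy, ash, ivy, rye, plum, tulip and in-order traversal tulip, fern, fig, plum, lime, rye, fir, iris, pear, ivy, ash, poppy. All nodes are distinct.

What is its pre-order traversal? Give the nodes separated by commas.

tulip, plum, fern, fig, rye, lime, ivy, fir, iris, pear, ash, poppy

The last element of post-order is the root; it splits in-order into left and right subtrees.
Root tulip: left subtree has 0 nodes { }, right has 11 {fern, fig, plum, lime, rye, fir, iris, pear, ivy, ash, poppy}.
  Root plum: left subtree has 2 nodes {fern, fig}, right has 8 {lime, rye, fir, iris, pear, ivy, ash, poppy}.
    Root fern: left subtree has 0 nodes { }, right has 1 {fig}.
    Root rye: left subtree has 1 node {lime}, right has 6 {fir, iris, pear, ivy, ash, poppy}.
      Root ivy: left subtree has 3 nodes {fir, iris, pear}, right has 2 {ash, poppy}.
        Root fir: left subtree has 0 nodes { }, right has 2 {iris, pear}.
          Root iris: left subtree has 0 nodes { }, right has 1 {pear}.
        Root ash: left subtree has 0 nodes { }, right has 1 {poppy}.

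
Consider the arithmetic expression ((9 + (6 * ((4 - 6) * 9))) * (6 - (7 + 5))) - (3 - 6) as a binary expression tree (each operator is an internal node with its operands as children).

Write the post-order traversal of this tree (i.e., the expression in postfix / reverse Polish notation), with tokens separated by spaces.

Post-order on an expression tree gives postfix notation: for each operator, emit left operand, right operand, then the operator.

9 6 4 6 - 9 * * + 6 7 5 + - * 3 6 - -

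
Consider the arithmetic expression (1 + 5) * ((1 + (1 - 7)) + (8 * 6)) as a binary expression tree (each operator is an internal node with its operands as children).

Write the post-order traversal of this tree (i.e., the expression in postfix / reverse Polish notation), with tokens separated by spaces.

Post-order on an expression tree gives postfix notation: for each operator, emit left operand, right operand, then the operator.

1 5 + 1 1 7 - + 8 6 * + *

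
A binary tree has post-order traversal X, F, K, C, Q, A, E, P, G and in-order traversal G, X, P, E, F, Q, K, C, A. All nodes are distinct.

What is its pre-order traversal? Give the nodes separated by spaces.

The last element of post-order is the root; it splits in-order into left and right subtrees.
Root G: left subtree has 0 nodes { }, right has 8 {X, P, E, F, Q, K, C, A}.
  Root P: left subtree has 1 node {X}, right has 6 {E, F, Q, K, C, A}.
    Root E: left subtree has 0 nodes { }, right has 5 {F, Q, K, C, A}.
      Root A: left subtree has 4 nodes {F, Q, K, C}, right has 0 { }.
        Root Q: left subtree has 1 node {F}, right has 2 {K, C}.
          Root C: left subtree has 1 node {K}, right has 0 { }.

G P X E A Q F C K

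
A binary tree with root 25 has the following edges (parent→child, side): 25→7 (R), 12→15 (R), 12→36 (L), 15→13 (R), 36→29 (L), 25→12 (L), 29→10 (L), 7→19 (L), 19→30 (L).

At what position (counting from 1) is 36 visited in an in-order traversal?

3

In-order visits the left subtree, then the node, then the right subtree.
At 25: go left to 12.
  At 12: go left to 36.
    At 36: go left to 29.
      At 29: go left to 10.
        10 is a leaf — visit 10.
      Visit 29.
      At 29: no right child.
    Visit 36.
    At 36: no right child.
  Visit 12.
  At 12: go right to 15.
    At 15: no left child.
    Visit 15.
    At 15: go right to 13.
      13 is a leaf — visit 13.
Visit 25.
At 25: go right to 7.
  At 7: go left to 19.
    At 19: go left to 30.
      30 is a leaf — visit 30.
    Visit 19.
    At 19: no right child.
  Visit 7.
  At 7: no right child.
Full in-order sequence: 10, 29, 36, 12, 15, 13, 25, 30, 19, 7.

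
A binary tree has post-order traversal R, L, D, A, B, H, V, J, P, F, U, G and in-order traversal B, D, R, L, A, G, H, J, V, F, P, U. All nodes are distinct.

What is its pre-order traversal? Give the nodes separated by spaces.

The last element of post-order is the root; it splits in-order into left and right subtrees.
Root G: left subtree has 5 nodes {B, D, R, L, A}, right has 6 {H, J, V, F, P, U}.
  Root B: left subtree has 0 nodes { }, right has 4 {D, R, L, A}.
    Root A: left subtree has 3 nodes {D, R, L}, right has 0 { }.
      Root D: left subtree has 0 nodes { }, right has 2 {R, L}.
        Root L: left subtree has 1 node {R}, right has 0 { }.
  Root U: left subtree has 5 nodes {H, J, V, F, P}, right has 0 { }.
    Root F: left subtree has 3 nodes {H, J, V}, right has 1 {P}.
      Root J: left subtree has 1 node {H}, right has 1 {V}.

G B A D L R U F J H V P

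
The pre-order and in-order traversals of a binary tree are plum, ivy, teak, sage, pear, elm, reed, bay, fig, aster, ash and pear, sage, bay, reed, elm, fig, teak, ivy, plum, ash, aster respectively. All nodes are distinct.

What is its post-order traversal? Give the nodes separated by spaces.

pear bay reed fig elm sage teak ivy ash aster plum

The first element of pre-order is the root; it splits in-order into left and right subtrees.
Root plum: left subtree has 8 nodes {pear, sage, bay, reed, elm, fig, teak, ivy}, right has 2 {ash, aster}.
  Root ivy: left subtree has 7 nodes {pear, sage, bay, reed, elm, fig, teak}, right has 0 { }.
    Root teak: left subtree has 6 nodes {pear, sage, bay, reed, elm, fig}, right has 0 { }.
      Root sage: left subtree has 1 node {pear}, right has 4 {bay, reed, elm, fig}.
        Root elm: left subtree has 2 nodes {bay, reed}, right has 1 {fig}.
          Root reed: left subtree has 1 node {bay}, right has 0 { }.
  Root aster: left subtree has 1 node {ash}, right has 0 { }.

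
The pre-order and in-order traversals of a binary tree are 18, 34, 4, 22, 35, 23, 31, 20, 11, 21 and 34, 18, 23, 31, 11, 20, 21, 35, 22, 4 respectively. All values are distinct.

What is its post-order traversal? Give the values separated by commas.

34, 11, 21, 20, 31, 23, 35, 22, 4, 18

The first element of pre-order is the root; it splits in-order into left and right subtrees.
Root 18: left subtree has 1 node {34}, right has 8 {23, 31, 11, 20, 21, 35, 22, 4}.
  Root 4: left subtree has 7 nodes {23, 31, 11, 20, 21, 35, 22}, right has 0 { }.
    Root 22: left subtree has 6 nodes {23, 31, 11, 20, 21, 35}, right has 0 { }.
      Root 35: left subtree has 5 nodes {23, 31, 11, 20, 21}, right has 0 { }.
        Root 23: left subtree has 0 nodes { }, right has 4 {31, 11, 20, 21}.
          Root 31: left subtree has 0 nodes { }, right has 3 {11, 20, 21}.
            Root 20: left subtree has 1 node {11}, right has 1 {21}.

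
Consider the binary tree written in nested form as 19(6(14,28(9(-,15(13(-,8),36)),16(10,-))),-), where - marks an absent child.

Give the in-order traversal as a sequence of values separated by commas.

In-order visits the left subtree, then the node, then the right subtree.
At 19: go left to 6.
  At 6: go left to 14.
    14 is a leaf — visit 14.
  Visit 6.
  At 6: go right to 28.
    At 28: go left to 9.
      At 9: no left child.
      Visit 9.
      At 9: go right to 15.
        At 15: go left to 13.
          At 13: no left child.
          Visit 13.
          At 13: go right to 8.
            8 is a leaf — visit 8.
        Visit 15.
        At 15: go right to 36.
          36 is a leaf — visit 36.
    Visit 28.
    At 28: go right to 16.
      At 16: go left to 10.
        10 is a leaf — visit 10.
      Visit 16.
      At 16: no right child.
Visit 19.
At 19: no right child.

14, 6, 9, 13, 8, 15, 36, 28, 10, 16, 19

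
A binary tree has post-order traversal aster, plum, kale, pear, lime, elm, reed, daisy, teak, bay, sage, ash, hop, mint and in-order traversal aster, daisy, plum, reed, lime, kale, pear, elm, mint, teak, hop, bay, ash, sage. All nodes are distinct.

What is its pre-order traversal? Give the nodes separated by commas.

The last element of post-order is the root; it splits in-order into left and right subtrees.
Root mint: left subtree has 8 nodes {aster, daisy, plum, reed, lime, kale, pear, elm}, right has 5 {teak, hop, bay, ash, sage}.
  Root daisy: left subtree has 1 node {aster}, right has 6 {plum, reed, lime, kale, pear, elm}.
    Root reed: left subtree has 1 node {plum}, right has 4 {lime, kale, pear, elm}.
      Root elm: left subtree has 3 nodes {lime, kale, pear}, right has 0 { }.
        Root lime: left subtree has 0 nodes { }, right has 2 {kale, pear}.
          Root pear: left subtree has 1 node {kale}, right has 0 { }.
  Root hop: left subtree has 1 node {teak}, right has 3 {bay, ash, sage}.
    Root ash: left subtree has 1 node {bay}, right has 1 {sage}.

mint, daisy, aster, reed, plum, elm, lime, pear, kale, hop, teak, ash, bay, sage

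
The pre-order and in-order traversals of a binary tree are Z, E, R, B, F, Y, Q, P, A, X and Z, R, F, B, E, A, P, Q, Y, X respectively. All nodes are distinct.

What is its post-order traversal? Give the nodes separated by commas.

F, B, R, A, P, Q, X, Y, E, Z

The first element of pre-order is the root; it splits in-order into left and right subtrees.
Root Z: left subtree has 0 nodes { }, right has 9 {R, F, B, E, A, P, Q, Y, X}.
  Root E: left subtree has 3 nodes {R, F, B}, right has 5 {A, P, Q, Y, X}.
    Root R: left subtree has 0 nodes { }, right has 2 {F, B}.
      Root B: left subtree has 1 node {F}, right has 0 { }.
    Root Y: left subtree has 3 nodes {A, P, Q}, right has 1 {X}.
      Root Q: left subtree has 2 nodes {A, P}, right has 0 { }.
        Root P: left subtree has 1 node {A}, right has 0 { }.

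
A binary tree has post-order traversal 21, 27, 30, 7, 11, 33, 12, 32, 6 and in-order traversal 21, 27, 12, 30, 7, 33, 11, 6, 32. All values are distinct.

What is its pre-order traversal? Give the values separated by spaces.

The last element of post-order is the root; it splits in-order into left and right subtrees.
Root 6: left subtree has 7 nodes {21, 27, 12, 30, 7, 33, 11}, right has 1 {32}.
  Root 12: left subtree has 2 nodes {21, 27}, right has 4 {30, 7, 33, 11}.
    Root 27: left subtree has 1 node {21}, right has 0 { }.
    Root 33: left subtree has 2 nodes {30, 7}, right has 1 {11}.
      Root 7: left subtree has 1 node {30}, right has 0 { }.

6 12 27 21 33 7 30 11 32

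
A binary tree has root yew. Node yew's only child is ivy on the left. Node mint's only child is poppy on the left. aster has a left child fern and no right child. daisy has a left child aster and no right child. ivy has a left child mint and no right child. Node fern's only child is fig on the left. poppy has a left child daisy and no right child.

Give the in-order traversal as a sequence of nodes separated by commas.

In-order visits the left subtree, then the node, then the right subtree.
At yew: go left to ivy.
  At ivy: go left to mint.
    At mint: go left to poppy.
      At poppy: go left to daisy.
        At daisy: go left to aster.
          At aster: go left to fern.
            At fern: go left to fig.
              fig is a leaf — visit fig.
            Visit fern.
            At fern: no right child.
          Visit aster.
          At aster: no right child.
        Visit daisy.
        At daisy: no right child.
      Visit poppy.
      At poppy: no right child.
    Visit mint.
    At mint: no right child.
  Visit ivy.
  At ivy: no right child.
Visit yew.
At yew: no right child.

fig, fern, aster, daisy, poppy, mint, ivy, yew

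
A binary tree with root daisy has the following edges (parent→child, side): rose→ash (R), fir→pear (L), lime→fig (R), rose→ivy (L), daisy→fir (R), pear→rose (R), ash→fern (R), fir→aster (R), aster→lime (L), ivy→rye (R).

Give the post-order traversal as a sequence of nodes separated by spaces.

rye ivy fern ash rose pear fig lime aster fir daisy

Post-order visits the left subtree, then the right subtree, then the node.
At daisy: no left child.
At daisy: go right to fir.
  At fir: go left to pear.
    At pear: no left child.
    At pear: go right to rose.
      At rose: go left to ivy.
        At ivy: no left child.
        At ivy: go right to rye.
          rye is a leaf — visit rye.
        Visit ivy.
      At rose: go right to ash.
        At ash: no left child.
        At ash: go right to fern.
          fern is a leaf — visit fern.
        Visit ash.
      Visit rose.
    Visit pear.
  At fir: go right to aster.
    At aster: go left to lime.
      At lime: no left child.
      At lime: go right to fig.
        fig is a leaf — visit fig.
      Visit lime.
    At aster: no right child.
    Visit aster.
  Visit fir.
Visit daisy.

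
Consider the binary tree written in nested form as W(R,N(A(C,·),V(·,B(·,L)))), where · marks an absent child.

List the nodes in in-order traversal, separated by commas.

R, W, C, A, N, V, B, L

In-order visits the left subtree, then the node, then the right subtree.
At W: go left to R.
  R is a leaf — visit R.
Visit W.
At W: go right to N.
  At N: go left to A.
    At A: go left to C.
      C is a leaf — visit C.
    Visit A.
    At A: no right child.
  Visit N.
  At N: go right to V.
    At V: no left child.
    Visit V.
    At V: go right to B.
      At B: no left child.
      Visit B.
      At B: go right to L.
        L is a leaf — visit L.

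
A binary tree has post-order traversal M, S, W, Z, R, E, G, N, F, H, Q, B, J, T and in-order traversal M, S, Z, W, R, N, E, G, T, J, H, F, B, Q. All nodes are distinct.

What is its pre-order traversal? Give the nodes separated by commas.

T, N, R, Z, S, M, W, G, E, J, B, H, F, Q

The last element of post-order is the root; it splits in-order into left and right subtrees.
Root T: left subtree has 8 nodes {M, S, Z, W, R, N, E, G}, right has 5 {J, H, F, B, Q}.
  Root N: left subtree has 5 nodes {M, S, Z, W, R}, right has 2 {E, G}.
    Root R: left subtree has 4 nodes {M, S, Z, W}, right has 0 { }.
      Root Z: left subtree has 2 nodes {M, S}, right has 1 {W}.
        Root S: left subtree has 1 node {M}, right has 0 { }.
    Root G: left subtree has 1 node {E}, right has 0 { }.
  Root J: left subtree has 0 nodes { }, right has 4 {H, F, B, Q}.
    Root B: left subtree has 2 nodes {H, F}, right has 1 {Q}.
      Root H: left subtree has 0 nodes { }, right has 1 {F}.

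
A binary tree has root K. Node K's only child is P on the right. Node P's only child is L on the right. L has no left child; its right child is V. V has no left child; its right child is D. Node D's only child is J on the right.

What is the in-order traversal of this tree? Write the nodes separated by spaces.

In-order visits the left subtree, then the node, then the right subtree.
At K: no left child.
Visit K.
At K: go right to P.
  At P: no left child.
  Visit P.
  At P: go right to L.
    At L: no left child.
    Visit L.
    At L: go right to V.
      At V: no left child.
      Visit V.
      At V: go right to D.
        At D: no left child.
        Visit D.
        At D: go right to J.
          J is a leaf — visit J.

K P L V D J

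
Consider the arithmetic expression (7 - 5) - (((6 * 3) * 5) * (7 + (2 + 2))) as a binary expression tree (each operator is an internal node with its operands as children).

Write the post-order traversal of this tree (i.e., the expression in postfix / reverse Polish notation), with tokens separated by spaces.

Post-order on an expression tree gives postfix notation: for each operator, emit left operand, right operand, then the operator.

7 5 - 6 3 * 5 * 7 2 2 + + * -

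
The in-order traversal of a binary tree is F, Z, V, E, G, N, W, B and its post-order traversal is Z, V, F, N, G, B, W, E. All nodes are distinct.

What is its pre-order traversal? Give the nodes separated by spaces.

The last element of post-order is the root; it splits in-order into left and right subtrees.
Root E: left subtree has 3 nodes {F, Z, V}, right has 4 {G, N, W, B}.
  Root F: left subtree has 0 nodes { }, right has 2 {Z, V}.
    Root V: left subtree has 1 node {Z}, right has 0 { }.
  Root W: left subtree has 2 nodes {G, N}, right has 1 {B}.
    Root G: left subtree has 0 nodes { }, right has 1 {N}.

E F V Z W G N B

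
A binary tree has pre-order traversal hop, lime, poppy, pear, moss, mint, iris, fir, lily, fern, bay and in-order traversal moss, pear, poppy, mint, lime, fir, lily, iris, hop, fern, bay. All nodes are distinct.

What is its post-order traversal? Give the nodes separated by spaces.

moss pear mint poppy lily fir iris lime bay fern hop

The first element of pre-order is the root; it splits in-order into left and right subtrees.
Root hop: left subtree has 8 nodes {moss, pear, poppy, mint, lime, fir, lily, iris}, right has 2 {fern, bay}.
  Root lime: left subtree has 4 nodes {moss, pear, poppy, mint}, right has 3 {fir, lily, iris}.
    Root poppy: left subtree has 2 nodes {moss, pear}, right has 1 {mint}.
      Root pear: left subtree has 1 node {moss}, right has 0 { }.
    Root iris: left subtree has 2 nodes {fir, lily}, right has 0 { }.
      Root fir: left subtree has 0 nodes { }, right has 1 {lily}.
  Root fern: left subtree has 0 nodes { }, right has 1 {bay}.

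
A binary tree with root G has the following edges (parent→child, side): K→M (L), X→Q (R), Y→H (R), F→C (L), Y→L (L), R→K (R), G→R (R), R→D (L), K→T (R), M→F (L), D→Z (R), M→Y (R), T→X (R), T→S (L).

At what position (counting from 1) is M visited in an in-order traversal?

In-order visits the left subtree, then the node, then the right subtree.
At G: no left child.
Visit G.
At G: go right to R.
  At R: go left to D.
    At D: no left child.
    Visit D.
    At D: go right to Z.
      Z is a leaf — visit Z.
  Visit R.
  At R: go right to K.
    At K: go left to M.
      At M: go left to F.
        At F: go left to C.
          C is a leaf — visit C.
        Visit F.
        At F: no right child.
      Visit M.
      At M: go right to Y.
        At Y: go left to L.
          L is a leaf — visit L.
        Visit Y.
        At Y: go right to H.
          H is a leaf — visit H.
    Visit K.
    At K: go right to T.
      At T: go left to S.
        S is a leaf — visit S.
      Visit T.
      At T: go right to X.
        At X: no left child.
        Visit X.
        At X: go right to Q.
          Q is a leaf — visit Q.
Full in-order sequence: G, D, Z, R, C, F, M, L, Y, H, K, S, T, X, Q.

7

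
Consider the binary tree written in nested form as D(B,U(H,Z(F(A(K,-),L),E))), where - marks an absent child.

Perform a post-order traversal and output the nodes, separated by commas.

Post-order visits the left subtree, then the right subtree, then the node.
At D: go left to B.
  B is a leaf — visit B.
At D: go right to U.
  At U: go left to H.
    H is a leaf — visit H.
  At U: go right to Z.
    At Z: go left to F.
      At F: go left to A.
        At A: go left to K.
          K is a leaf — visit K.
        At A: no right child.
        Visit A.
      At F: go right to L.
        L is a leaf — visit L.
      Visit F.
    At Z: go right to E.
      E is a leaf — visit E.
    Visit Z.
  Visit U.
Visit D.

B, H, K, A, L, F, E, Z, U, D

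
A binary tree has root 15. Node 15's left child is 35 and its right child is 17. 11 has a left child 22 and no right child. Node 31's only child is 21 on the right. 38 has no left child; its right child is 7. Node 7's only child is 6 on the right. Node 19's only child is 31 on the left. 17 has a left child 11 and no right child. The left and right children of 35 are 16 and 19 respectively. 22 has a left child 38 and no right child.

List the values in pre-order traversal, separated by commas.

Pre-order visits the node, then its left subtree, then its right subtree.
Visit 15.
At 15: go left to 35.
  Visit 35.
  At 35: go left to 16.
    16 is a leaf — visit 16.
  At 35: go right to 19.
    Visit 19.
    At 19: go left to 31.
      Visit 31.
      At 31: no left child.
      At 31: go right to 21.
        21 is a leaf — visit 21.
    At 19: no right child.
At 15: go right to 17.
  Visit 17.
  At 17: go left to 11.
    Visit 11.
    At 11: go left to 22.
      Visit 22.
      At 22: go left to 38.
        Visit 38.
        At 38: no left child.
        At 38: go right to 7.
          Visit 7.
          At 7: no left child.
          At 7: go right to 6.
            6 is a leaf — visit 6.
      At 22: no right child.
    At 11: no right child.
  At 17: no right child.

15, 35, 16, 19, 31, 21, 17, 11, 22, 38, 7, 6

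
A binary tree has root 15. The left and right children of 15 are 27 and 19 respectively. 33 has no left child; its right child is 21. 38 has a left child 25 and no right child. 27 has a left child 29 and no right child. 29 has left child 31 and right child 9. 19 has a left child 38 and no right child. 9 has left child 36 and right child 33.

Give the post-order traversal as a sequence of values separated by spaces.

31 36 21 33 9 29 27 25 38 19 15

Post-order visits the left subtree, then the right subtree, then the node.
At 15: go left to 27.
  At 27: go left to 29.
    At 29: go left to 31.
      31 is a leaf — visit 31.
    At 29: go right to 9.
      At 9: go left to 36.
        36 is a leaf — visit 36.
      At 9: go right to 33.
        At 33: no left child.
        At 33: go right to 21.
          21 is a leaf — visit 21.
        Visit 33.
      Visit 9.
    Visit 29.
  At 27: no right child.
  Visit 27.
At 15: go right to 19.
  At 19: go left to 38.
    At 38: go left to 25.
      25 is a leaf — visit 25.
    At 38: no right child.
    Visit 38.
  At 19: no right child.
  Visit 19.
Visit 15.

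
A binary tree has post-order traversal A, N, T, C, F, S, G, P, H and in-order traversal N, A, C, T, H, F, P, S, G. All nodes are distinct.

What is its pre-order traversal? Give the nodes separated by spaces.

H C N A T P F G S

The last element of post-order is the root; it splits in-order into left and right subtrees.
Root H: left subtree has 4 nodes {N, A, C, T}, right has 4 {F, P, S, G}.
  Root C: left subtree has 2 nodes {N, A}, right has 1 {T}.
    Root N: left subtree has 0 nodes { }, right has 1 {A}.
  Root P: left subtree has 1 node {F}, right has 2 {S, G}.
    Root G: left subtree has 1 node {S}, right has 0 { }.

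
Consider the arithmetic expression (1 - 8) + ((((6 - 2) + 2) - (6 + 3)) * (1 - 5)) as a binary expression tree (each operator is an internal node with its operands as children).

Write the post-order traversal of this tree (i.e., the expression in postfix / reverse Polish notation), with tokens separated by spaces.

1 8 - 6 2 - 2 + 6 3 + - 1 5 - * +

Post-order on an expression tree gives postfix notation: for each operator, emit left operand, right operand, then the operator.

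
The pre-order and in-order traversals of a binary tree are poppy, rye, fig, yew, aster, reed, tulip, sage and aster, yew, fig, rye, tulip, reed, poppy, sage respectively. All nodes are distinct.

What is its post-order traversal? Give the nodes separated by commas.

aster, yew, fig, tulip, reed, rye, sage, poppy

The first element of pre-order is the root; it splits in-order into left and right subtrees.
Root poppy: left subtree has 6 nodes {aster, yew, fig, rye, tulip, reed}, right has 1 {sage}.
  Root rye: left subtree has 3 nodes {aster, yew, fig}, right has 2 {tulip, reed}.
    Root fig: left subtree has 2 nodes {aster, yew}, right has 0 { }.
      Root yew: left subtree has 1 node {aster}, right has 0 { }.
    Root reed: left subtree has 1 node {tulip}, right has 0 { }.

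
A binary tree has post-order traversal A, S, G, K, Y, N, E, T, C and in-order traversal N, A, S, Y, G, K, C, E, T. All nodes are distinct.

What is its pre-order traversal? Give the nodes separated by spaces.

The last element of post-order is the root; it splits in-order into left and right subtrees.
Root C: left subtree has 6 nodes {N, A, S, Y, G, K}, right has 2 {E, T}.
  Root N: left subtree has 0 nodes { }, right has 5 {A, S, Y, G, K}.
    Root Y: left subtree has 2 nodes {A, S}, right has 2 {G, K}.
      Root S: left subtree has 1 node {A}, right has 0 { }.
      Root K: left subtree has 1 node {G}, right has 0 { }.
  Root T: left subtree has 1 node {E}, right has 0 { }.

C N Y S A K G T E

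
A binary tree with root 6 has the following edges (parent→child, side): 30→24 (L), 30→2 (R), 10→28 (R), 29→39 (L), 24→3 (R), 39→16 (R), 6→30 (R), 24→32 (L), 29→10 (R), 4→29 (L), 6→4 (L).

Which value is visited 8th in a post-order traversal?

Post-order visits the left subtree, then the right subtree, then the node.
At 6: go left to 4.
  At 4: go left to 29.
    At 29: go left to 39.
      At 39: no left child.
      At 39: go right to 16.
        16 is a leaf — visit 16.
      Visit 39.
    At 29: go right to 10.
      At 10: no left child.
      At 10: go right to 28.
        28 is a leaf — visit 28.
      Visit 10.
    Visit 29.
  At 4: no right child.
  Visit 4.
At 6: go right to 30.
  At 30: go left to 24.
    At 24: go left to 32.
      32 is a leaf — visit 32.
    At 24: go right to 3.
      3 is a leaf — visit 3.
    Visit 24.
  At 30: go right to 2.
    2 is a leaf — visit 2.
  Visit 30.
Visit 6.
Full post-order sequence: 16, 39, 28, 10, 29, 4, 32, 3, 24, 2, 30, 6.

3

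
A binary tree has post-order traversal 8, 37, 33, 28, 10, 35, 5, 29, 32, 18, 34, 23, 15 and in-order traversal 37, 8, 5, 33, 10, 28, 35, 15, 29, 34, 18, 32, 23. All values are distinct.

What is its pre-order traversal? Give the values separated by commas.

15, 5, 37, 8, 35, 10, 33, 28, 23, 34, 29, 18, 32

The last element of post-order is the root; it splits in-order into left and right subtrees.
Root 15: left subtree has 7 nodes {37, 8, 5, 33, 10, 28, 35}, right has 5 {29, 34, 18, 32, 23}.
  Root 5: left subtree has 2 nodes {37, 8}, right has 4 {33, 10, 28, 35}.
    Root 37: left subtree has 0 nodes { }, right has 1 {8}.
    Root 35: left subtree has 3 nodes {33, 10, 28}, right has 0 { }.
      Root 10: left subtree has 1 node {33}, right has 1 {28}.
  Root 23: left subtree has 4 nodes {29, 34, 18, 32}, right has 0 { }.
    Root 34: left subtree has 1 node {29}, right has 2 {18, 32}.
      Root 18: left subtree has 0 nodes { }, right has 1 {32}.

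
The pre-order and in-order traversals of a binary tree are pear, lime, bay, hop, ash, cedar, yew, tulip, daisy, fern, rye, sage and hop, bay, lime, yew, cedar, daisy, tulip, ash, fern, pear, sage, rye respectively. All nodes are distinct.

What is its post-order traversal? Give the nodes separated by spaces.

hop bay yew daisy tulip cedar fern ash lime sage rye pear

The first element of pre-order is the root; it splits in-order into left and right subtrees.
Root pear: left subtree has 9 nodes {hop, bay, lime, yew, cedar, daisy, tulip, ash, fern}, right has 2 {sage, rye}.
  Root lime: left subtree has 2 nodes {hop, bay}, right has 6 {yew, cedar, daisy, tulip, ash, fern}.
    Root bay: left subtree has 1 node {hop}, right has 0 { }.
    Root ash: left subtree has 4 nodes {yew, cedar, daisy, tulip}, right has 1 {fern}.
      Root cedar: left subtree has 1 node {yew}, right has 2 {daisy, tulip}.
        Root tulip: left subtree has 1 node {daisy}, right has 0 { }.
  Root rye: left subtree has 1 node {sage}, right has 0 { }.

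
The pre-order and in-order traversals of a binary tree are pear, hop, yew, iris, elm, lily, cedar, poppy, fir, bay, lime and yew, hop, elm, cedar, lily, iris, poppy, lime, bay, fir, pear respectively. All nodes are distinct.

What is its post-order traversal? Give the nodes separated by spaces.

The first element of pre-order is the root; it splits in-order into left and right subtrees.
Root pear: left subtree has 10 nodes {yew, hop, elm, cedar, lily, iris, poppy, lime, bay, fir}, right has 0 { }.
  Root hop: left subtree has 1 node {yew}, right has 8 {elm, cedar, lily, iris, poppy, lime, bay, fir}.
    Root iris: left subtree has 3 nodes {elm, cedar, lily}, right has 4 {poppy, lime, bay, fir}.
      Root elm: left subtree has 0 nodes { }, right has 2 {cedar, lily}.
        Root lily: left subtree has 1 node {cedar}, right has 0 { }.
      Root poppy: left subtree has 0 nodes { }, right has 3 {lime, bay, fir}.
        Root fir: left subtree has 2 nodes {lime, bay}, right has 0 { }.
          Root bay: left subtree has 1 node {lime}, right has 0 { }.

yew cedar lily elm lime bay fir poppy iris hop pear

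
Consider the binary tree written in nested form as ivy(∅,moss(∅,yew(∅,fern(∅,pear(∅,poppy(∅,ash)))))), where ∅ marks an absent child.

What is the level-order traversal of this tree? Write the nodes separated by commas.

ivy, moss, yew, fern, pear, poppy, ash

Level-order visits nodes level by level from the root, left to right within each level.
Level 0: ivy
Level 1: moss
Level 2: yew
Level 3: fern
Level 4: pear
Level 5: poppy
Level 6: ash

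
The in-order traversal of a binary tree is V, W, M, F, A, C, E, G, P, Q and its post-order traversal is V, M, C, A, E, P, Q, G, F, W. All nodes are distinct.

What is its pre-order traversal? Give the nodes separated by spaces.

W V F M G E A C Q P

The last element of post-order is the root; it splits in-order into left and right subtrees.
Root W: left subtree has 1 node {V}, right has 8 {M, F, A, C, E, G, P, Q}.
  Root F: left subtree has 1 node {M}, right has 6 {A, C, E, G, P, Q}.
    Root G: left subtree has 3 nodes {A, C, E}, right has 2 {P, Q}.
      Root E: left subtree has 2 nodes {A, C}, right has 0 { }.
        Root A: left subtree has 0 nodes { }, right has 1 {C}.
      Root Q: left subtree has 1 node {P}, right has 0 { }.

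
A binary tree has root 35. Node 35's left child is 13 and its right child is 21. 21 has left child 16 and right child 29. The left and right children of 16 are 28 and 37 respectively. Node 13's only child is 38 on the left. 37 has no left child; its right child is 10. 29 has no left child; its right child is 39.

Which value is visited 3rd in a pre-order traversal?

38

Pre-order visits the node, then its left subtree, then its right subtree.
Visit 35.
At 35: go left to 13.
  Visit 13.
  At 13: go left to 38.
    38 is a leaf — visit 38.
  At 13: no right child.
At 35: go right to 21.
  Visit 21.
  At 21: go left to 16.
    Visit 16.
    At 16: go left to 28.
      28 is a leaf — visit 28.
    At 16: go right to 37.
      Visit 37.
      At 37: no left child.
      At 37: go right to 10.
        10 is a leaf — visit 10.
  At 21: go right to 29.
    Visit 29.
    At 29: no left child.
    At 29: go right to 39.
      39 is a leaf — visit 39.
Full pre-order sequence: 35, 13, 38, 21, 16, 28, 37, 10, 29, 39.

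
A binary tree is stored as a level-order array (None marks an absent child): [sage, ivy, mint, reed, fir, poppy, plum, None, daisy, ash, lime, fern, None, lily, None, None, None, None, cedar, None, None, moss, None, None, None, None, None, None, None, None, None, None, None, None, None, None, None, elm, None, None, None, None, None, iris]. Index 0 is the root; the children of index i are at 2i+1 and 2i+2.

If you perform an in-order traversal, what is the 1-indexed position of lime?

10

In-order visits the left subtree, then the node, then the right subtree.
At sage: go left to ivy.
  At ivy: go left to reed.
    At reed: no left child.
    Visit reed.
    At reed: go right to daisy.
      At daisy: no left child.
      Visit daisy.
      At daisy: go right to cedar.
        At cedar: go left to elm.
          elm is a leaf — visit elm.
        Visit cedar.
        At cedar: no right child.
  Visit ivy.
  At ivy: go right to fir.
    At fir: go left to ash.
      ash is a leaf — visit ash.
    Visit fir.
    At fir: go right to lime.
      At lime: go left to moss.
        At moss: go left to iris.
          iris is a leaf — visit iris.
        Visit moss.
        At moss: no right child.
      Visit lime.
      At lime: no right child.
Visit sage.
At sage: go right to mint.
  At mint: go left to poppy.
    At poppy: go left to fern.
      fern is a leaf — visit fern.
    Visit poppy.
    At poppy: no right child.
  Visit mint.
  At mint: go right to plum.
    At plum: go left to lily.
      lily is a leaf — visit lily.
    Visit plum.
    At plum: no right child.
Full in-order sequence: reed, daisy, elm, cedar, ivy, ash, fir, iris, moss, lime, sage, fern, poppy, mint, lily, plum.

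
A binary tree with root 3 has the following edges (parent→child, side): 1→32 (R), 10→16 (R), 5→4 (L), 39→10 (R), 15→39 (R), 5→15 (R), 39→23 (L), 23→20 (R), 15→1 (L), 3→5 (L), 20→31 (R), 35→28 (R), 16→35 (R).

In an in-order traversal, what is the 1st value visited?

In-order visits the left subtree, then the node, then the right subtree.
At 3: go left to 5.
  At 5: go left to 4.
    4 is a leaf — visit 4.
  Visit 5.
  At 5: go right to 15.
    At 15: go left to 1.
      At 1: no left child.
      Visit 1.
      At 1: go right to 32.
        32 is a leaf — visit 32.
    Visit 15.
    At 15: go right to 39.
      At 39: go left to 23.
        At 23: no left child.
        Visit 23.
        At 23: go right to 20.
          At 20: no left child.
          Visit 20.
          At 20: go right to 31.
            31 is a leaf — visit 31.
      Visit 39.
      At 39: go right to 10.
        At 10: no left child.
        Visit 10.
        At 10: go right to 16.
          At 16: no left child.
          Visit 16.
          At 16: go right to 35.
            At 35: no left child.
            Visit 35.
            At 35: go right to 28.
              28 is a leaf — visit 28.
Visit 3.
At 3: no right child.
Full in-order sequence: 4, 5, 1, 32, 15, 23, 20, 31, 39, 10, 16, 35, 28, 3.

4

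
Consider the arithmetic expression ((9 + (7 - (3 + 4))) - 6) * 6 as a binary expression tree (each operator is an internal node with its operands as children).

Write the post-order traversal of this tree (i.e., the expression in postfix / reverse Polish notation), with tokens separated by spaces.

9 7 3 4 + - + 6 - 6 *

Post-order on an expression tree gives postfix notation: for each operator, emit left operand, right operand, then the operator.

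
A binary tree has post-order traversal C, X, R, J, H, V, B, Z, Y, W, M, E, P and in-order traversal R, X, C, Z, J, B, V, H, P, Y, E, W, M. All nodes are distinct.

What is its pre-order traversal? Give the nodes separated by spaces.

P Z R X C B J V H E Y M W

The last element of post-order is the root; it splits in-order into left and right subtrees.
Root P: left subtree has 8 nodes {R, X, C, Z, J, B, V, H}, right has 4 {Y, E, W, M}.
  Root Z: left subtree has 3 nodes {R, X, C}, right has 4 {J, B, V, H}.
    Root R: left subtree has 0 nodes { }, right has 2 {X, C}.
      Root X: left subtree has 0 nodes { }, right has 1 {C}.
    Root B: left subtree has 1 node {J}, right has 2 {V, H}.
      Root V: left subtree has 0 nodes { }, right has 1 {H}.
  Root E: left subtree has 1 node {Y}, right has 2 {W, M}.
    Root M: left subtree has 1 node {W}, right has 0 { }.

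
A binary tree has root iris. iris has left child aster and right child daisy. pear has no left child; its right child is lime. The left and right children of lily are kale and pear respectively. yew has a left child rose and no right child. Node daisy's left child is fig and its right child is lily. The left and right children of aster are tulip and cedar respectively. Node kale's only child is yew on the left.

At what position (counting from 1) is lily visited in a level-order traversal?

7

Level-order visits nodes level by level from the root, left to right within each level.
Level 0: iris
Level 1: aster, daisy
Level 2: tulip, cedar, fig, lily
Level 3: kale, pear
Level 4: yew, lime
Level 5: rose
Full level-order sequence: iris, aster, daisy, tulip, cedar, fig, lily, kale, pear, yew, lime, rose.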